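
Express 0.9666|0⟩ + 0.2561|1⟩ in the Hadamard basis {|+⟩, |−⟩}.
0.8646|+⟩ + 0.5024|−⟩

With |ψ⟩ = α|0⟩ + β|1⟩, the Hadamard-basis coefficients are ⟨+|ψ⟩ = (α + β)/√2 and ⟨−|ψ⟩ = (α − β)/√2.
Here α = 0.9666, β = 0.2561: (α + β)/√2 = 0.8646, (α − β)/√2 = 0.5024.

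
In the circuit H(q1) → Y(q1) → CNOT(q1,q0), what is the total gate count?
3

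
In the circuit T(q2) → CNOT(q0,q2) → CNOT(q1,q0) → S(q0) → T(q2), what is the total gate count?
5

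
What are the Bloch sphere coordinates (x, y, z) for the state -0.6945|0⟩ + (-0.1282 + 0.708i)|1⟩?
(0.1781, -0.9834, -0.03537)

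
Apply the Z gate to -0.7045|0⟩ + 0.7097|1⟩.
-0.7045|0⟩ - 0.7097|1⟩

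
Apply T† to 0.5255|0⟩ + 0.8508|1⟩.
0.5255|0⟩ + (0.6016 - 0.6016i)|1⟩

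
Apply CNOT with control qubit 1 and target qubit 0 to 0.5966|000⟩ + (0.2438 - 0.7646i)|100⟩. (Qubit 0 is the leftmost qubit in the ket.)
0.5966|000⟩ + (0.2438 - 0.7646i)|100⟩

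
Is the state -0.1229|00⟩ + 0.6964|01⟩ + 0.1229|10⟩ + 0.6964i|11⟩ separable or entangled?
Entangled

Writing the state as a|00⟩ + b|01⟩ + c|10⟩ + d|11⟩, it is a product state iff ad − bc = 0.
Here (a, b, c, d) = (-0.1229, 0.6964, 0.1229, 0.6964i): ad − bc = (-0.1229)(0.6964i) − (0.6964)(0.1229) = (-0.08559 - 0.08559i) ≠ 0, so the state is entangled.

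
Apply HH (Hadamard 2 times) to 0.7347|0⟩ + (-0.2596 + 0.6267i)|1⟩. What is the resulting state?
0.7347|0⟩ + (-0.2596 + 0.6267i)|1⟩

H² = I, so an even number of Hadamards cancels: H^2 = I and the state is unchanged.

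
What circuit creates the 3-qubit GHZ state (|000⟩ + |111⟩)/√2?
H(q0) → CNOT(q0,q1) → CNOT(q0,q2)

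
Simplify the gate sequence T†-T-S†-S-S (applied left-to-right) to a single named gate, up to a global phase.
S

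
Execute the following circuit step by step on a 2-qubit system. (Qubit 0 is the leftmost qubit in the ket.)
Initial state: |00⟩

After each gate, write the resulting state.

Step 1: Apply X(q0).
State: |10⟩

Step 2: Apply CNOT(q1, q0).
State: |10⟩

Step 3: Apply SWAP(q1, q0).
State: |01⟩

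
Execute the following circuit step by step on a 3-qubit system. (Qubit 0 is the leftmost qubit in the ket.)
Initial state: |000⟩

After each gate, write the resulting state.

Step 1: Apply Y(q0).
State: i|100⟩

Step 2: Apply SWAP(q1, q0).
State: i|010⟩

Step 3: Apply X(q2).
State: i|011⟩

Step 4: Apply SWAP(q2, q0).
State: i|110⟩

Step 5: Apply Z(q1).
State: -i|110⟩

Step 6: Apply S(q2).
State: -i|110⟩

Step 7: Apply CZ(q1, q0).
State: i|110⟩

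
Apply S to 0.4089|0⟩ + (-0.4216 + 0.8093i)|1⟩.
0.4089|0⟩ + (-0.8093 - 0.4216i)|1⟩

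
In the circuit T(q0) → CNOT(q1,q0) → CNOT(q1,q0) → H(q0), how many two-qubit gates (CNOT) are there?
2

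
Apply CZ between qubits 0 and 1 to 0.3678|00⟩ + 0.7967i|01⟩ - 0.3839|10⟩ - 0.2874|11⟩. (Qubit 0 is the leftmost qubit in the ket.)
0.3678|00⟩ + 0.7967i|01⟩ - 0.3839|10⟩ + 0.2874|11⟩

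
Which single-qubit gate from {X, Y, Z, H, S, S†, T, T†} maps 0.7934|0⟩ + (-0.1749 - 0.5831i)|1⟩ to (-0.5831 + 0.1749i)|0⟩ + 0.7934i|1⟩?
Y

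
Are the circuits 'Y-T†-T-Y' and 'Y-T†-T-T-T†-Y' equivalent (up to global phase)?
Yes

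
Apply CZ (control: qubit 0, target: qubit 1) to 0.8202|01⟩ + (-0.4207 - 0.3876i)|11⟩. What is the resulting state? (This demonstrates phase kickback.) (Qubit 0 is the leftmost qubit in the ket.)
0.8202|01⟩ + (0.4207 + 0.3876i)|11⟩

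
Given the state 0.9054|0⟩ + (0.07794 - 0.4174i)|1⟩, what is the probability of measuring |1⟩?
0.1803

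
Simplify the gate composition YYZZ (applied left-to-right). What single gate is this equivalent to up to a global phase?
I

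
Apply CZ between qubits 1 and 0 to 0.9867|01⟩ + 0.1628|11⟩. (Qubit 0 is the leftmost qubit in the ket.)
0.9867|01⟩ - 0.1628|11⟩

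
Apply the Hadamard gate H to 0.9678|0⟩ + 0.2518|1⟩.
0.8624|0⟩ + 0.5063|1⟩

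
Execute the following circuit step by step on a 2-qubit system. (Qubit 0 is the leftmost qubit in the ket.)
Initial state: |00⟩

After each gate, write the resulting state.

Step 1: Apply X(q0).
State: |10⟩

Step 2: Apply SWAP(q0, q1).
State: |01⟩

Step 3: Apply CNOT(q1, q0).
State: |11⟩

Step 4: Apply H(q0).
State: 1/√2|01⟩ - 1/√2|11⟩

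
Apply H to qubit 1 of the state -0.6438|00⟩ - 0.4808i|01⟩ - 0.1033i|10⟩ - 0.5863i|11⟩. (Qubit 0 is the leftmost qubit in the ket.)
(-0.4552 - 0.34i)|00⟩ + (-0.4552 + 0.34i)|01⟩ - 0.4876i|10⟩ + 0.3415i|11⟩

H on qubit 1 mixes each pair of kets that differ only in qubit 1: amplitudes (a, b) of (|…0…⟩, |…1…⟩) become ((a + b)/√2, (a − b)/√2). Kets absent from the input have amplitude 0.
(|00⟩, |01⟩): (a, b) = (-0.6438, -0.4808i) → ((-0.4552 - 0.34i), (-0.4552 + 0.34i))
(|10⟩, |11⟩): (a, b) = (-0.1033i, -0.5863i) → (-0.4876i, 0.3415i)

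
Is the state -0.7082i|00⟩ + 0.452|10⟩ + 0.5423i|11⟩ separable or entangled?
Entangled

Writing the state as a|00⟩ + b|01⟩ + c|10⟩ + d|11⟩, it is a product state iff ad − bc = 0.
Here (a, b, c, d) = (-0.7082i, 0, 0.452, 0.5423i): ad − bc = (-0.7082i)(0.5423i) − (0)(0.452) = 0.3841 ≠ 0, so the state is entangled.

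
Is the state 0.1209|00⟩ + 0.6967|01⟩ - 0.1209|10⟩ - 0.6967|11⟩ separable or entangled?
Separable

Writing the state as a|00⟩ + b|01⟩ + c|10⟩ + d|11⟩, it is a product state iff ad − bc = 0.
Here (a, b, c, d) = (0.1209, 0.6967, -0.1209, -0.6967): ad − bc = (0.1209)(-0.6967) − (0.6967)(-0.1209) = 0, so the state is separable.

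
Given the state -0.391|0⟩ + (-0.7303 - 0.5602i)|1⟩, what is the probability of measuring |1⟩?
0.8472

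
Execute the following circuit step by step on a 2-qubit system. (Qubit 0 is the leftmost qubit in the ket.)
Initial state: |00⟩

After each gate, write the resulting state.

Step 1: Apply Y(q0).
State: i|10⟩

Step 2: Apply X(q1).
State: i|11⟩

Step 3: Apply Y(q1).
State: |10⟩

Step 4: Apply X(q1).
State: |11⟩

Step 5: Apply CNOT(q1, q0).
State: |01⟩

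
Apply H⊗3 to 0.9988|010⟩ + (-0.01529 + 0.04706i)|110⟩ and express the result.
(0.3477 + 0.01664i)|000⟩ + (0.3477 + 0.01664i)|001⟩ + (-0.3477 - 0.01664i)|010⟩ + (-0.3477 - 0.01664i)|011⟩ + (0.3585 - 0.01664i)|100⟩ + (0.3585 - 0.01664i)|101⟩ + (-0.3585 + 0.01664i)|110⟩ + (-0.3585 + 0.01664i)|111⟩

H⊗3 gives amp(|y⟩) = (1/2√2) Σ_x (−1)^(x·y) amp(|x⟩), where x·y is the number of positions in which both x and y have a 1.
|000⟩: (0.9988 + (-0.01529 + 0.04706i))/(2√2) = (0.3477 + 0.01664i)
|001⟩: (0.9988 + (-0.01529 + 0.04706i))/(2√2) = (0.3477 + 0.01664i)
|010⟩: (-0.9988 - (-0.01529 + 0.04706i))/(2√2) = (-0.3477 - 0.01664i)
|011⟩: (-0.9988 - (-0.01529 + 0.04706i))/(2√2) = (-0.3477 - 0.01664i)
|100⟩: (0.9988 - (-0.01529 + 0.04706i))/(2√2) = (0.3585 - 0.01664i)
|101⟩: (0.9988 - (-0.01529 + 0.04706i))/(2√2) = (0.3585 - 0.01664i)
|110⟩: (-0.9988 + (-0.01529 + 0.04706i))/(2√2) = (-0.3585 + 0.01664i)
|111⟩: (-0.9988 + (-0.01529 + 0.04706i))/(2√2) = (-0.3585 + 0.01664i)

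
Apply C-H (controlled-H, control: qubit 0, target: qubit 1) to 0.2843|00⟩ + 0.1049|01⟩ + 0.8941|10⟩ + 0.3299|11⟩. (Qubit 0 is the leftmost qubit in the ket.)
0.2843|00⟩ + 0.1049|01⟩ + 0.8655|10⟩ + 0.3989|11⟩

C-H leaves the control-|0⟩ kets |00⟩, |01⟩ unchanged and applies H to qubit 1 on the control-|1⟩ pair (|10⟩, |11⟩).
H = [[1/√2, 1/√2], [1/√2, -1/√2]].
With a = amp(|10⟩) = 0.8941 and b = amp(|11⟩) = 0.3299:
new amp(|10⟩) = (1/√2)·a + (1/√2)·b = 0.8655
new amp(|11⟩) = (1/√2)·a + (-1/√2)·b = 0.3989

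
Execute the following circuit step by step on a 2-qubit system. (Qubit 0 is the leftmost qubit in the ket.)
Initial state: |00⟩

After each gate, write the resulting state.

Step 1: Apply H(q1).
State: 1/√2|00⟩ + 1/√2|01⟩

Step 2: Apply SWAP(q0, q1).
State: 1/√2|00⟩ + 1/√2|10⟩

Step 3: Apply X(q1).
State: 1/√2|01⟩ + 1/√2|11⟩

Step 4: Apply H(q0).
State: |01⟩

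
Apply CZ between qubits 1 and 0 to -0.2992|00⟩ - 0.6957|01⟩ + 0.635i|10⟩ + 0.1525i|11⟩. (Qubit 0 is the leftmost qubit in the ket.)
-0.2992|00⟩ - 0.6957|01⟩ + 0.635i|10⟩ - 0.1525i|11⟩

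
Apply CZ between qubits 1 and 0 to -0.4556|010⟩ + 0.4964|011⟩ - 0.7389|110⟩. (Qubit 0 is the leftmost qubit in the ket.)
-0.4556|010⟩ + 0.4964|011⟩ + 0.7389|110⟩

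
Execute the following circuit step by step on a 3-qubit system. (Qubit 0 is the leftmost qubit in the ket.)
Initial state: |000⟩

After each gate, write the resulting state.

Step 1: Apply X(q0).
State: |100⟩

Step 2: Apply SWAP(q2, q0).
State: |001⟩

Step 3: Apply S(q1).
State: |001⟩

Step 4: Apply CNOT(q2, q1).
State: |011⟩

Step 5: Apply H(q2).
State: 1/√2|010⟩ - 1/√2|011⟩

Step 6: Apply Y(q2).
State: (1/√2)i|010⟩ + (1/√2)i|011⟩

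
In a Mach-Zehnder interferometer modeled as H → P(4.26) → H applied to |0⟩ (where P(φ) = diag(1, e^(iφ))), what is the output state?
(0.2814 - 0.4497i)|0⟩ + (0.7186 + 0.4497i)|1⟩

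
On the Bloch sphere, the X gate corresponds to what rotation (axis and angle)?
Rotation by π around the x-axis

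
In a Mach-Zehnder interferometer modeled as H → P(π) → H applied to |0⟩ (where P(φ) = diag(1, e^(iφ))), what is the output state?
|1⟩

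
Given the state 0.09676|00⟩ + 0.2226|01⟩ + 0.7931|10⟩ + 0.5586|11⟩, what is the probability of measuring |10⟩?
0.629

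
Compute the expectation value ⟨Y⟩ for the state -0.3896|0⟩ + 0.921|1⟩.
0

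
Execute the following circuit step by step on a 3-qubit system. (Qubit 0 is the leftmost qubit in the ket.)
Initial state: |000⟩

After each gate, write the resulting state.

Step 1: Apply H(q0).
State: 1/√2|000⟩ + 1/√2|100⟩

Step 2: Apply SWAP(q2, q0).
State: 1/√2|000⟩ + 1/√2|001⟩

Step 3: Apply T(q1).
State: 1/√2|000⟩ + 1/√2|001⟩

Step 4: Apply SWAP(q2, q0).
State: 1/√2|000⟩ + 1/√2|100⟩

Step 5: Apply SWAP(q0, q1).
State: 1/√2|000⟩ + 1/√2|010⟩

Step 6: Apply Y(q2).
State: (1/√2)i|001⟩ + (1/√2)i|011⟩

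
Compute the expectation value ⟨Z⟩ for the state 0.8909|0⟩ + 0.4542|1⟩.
0.5874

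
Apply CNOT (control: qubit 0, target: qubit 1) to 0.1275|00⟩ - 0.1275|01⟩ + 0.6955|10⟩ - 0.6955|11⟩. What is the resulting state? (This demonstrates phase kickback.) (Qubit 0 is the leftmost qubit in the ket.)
0.1275|00⟩ - 0.1275|01⟩ - 0.6955|10⟩ + 0.6955|11⟩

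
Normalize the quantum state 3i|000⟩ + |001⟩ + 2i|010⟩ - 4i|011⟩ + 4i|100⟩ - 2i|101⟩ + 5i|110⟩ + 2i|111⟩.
0.3375i|000⟩ + 0.1125|001⟩ + 0.225i|010⟩ - 0.45i|011⟩ + 0.45i|100⟩ - 0.225i|101⟩ + 0.5625i|110⟩ + 0.225i|111⟩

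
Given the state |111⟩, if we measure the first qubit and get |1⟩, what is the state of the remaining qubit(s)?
|11⟩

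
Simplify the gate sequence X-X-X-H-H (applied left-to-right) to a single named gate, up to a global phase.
X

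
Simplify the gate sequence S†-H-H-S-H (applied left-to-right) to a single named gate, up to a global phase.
H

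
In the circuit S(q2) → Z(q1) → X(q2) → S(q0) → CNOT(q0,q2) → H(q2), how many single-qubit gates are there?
5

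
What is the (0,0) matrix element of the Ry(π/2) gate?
1/√2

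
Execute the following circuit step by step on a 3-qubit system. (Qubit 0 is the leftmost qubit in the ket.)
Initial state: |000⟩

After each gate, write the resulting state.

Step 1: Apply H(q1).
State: 1/√2|000⟩ + 1/√2|010⟩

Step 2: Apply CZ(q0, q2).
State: 1/√2|000⟩ + 1/√2|010⟩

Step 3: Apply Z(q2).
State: 1/√2|000⟩ + 1/√2|010⟩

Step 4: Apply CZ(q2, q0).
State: 1/√2|000⟩ + 1/√2|010⟩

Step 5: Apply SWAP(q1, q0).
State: 1/√2|000⟩ + 1/√2|100⟩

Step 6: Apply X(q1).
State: 1/√2|010⟩ + 1/√2|110⟩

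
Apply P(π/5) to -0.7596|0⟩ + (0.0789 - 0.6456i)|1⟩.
-0.7596|0⟩ + (0.4433 - 0.4759i)|1⟩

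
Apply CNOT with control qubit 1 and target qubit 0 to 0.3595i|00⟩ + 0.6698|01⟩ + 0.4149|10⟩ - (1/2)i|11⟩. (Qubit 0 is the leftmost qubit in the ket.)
0.3595i|00⟩ - (1/2)i|01⟩ + 0.4149|10⟩ + 0.6698|11⟩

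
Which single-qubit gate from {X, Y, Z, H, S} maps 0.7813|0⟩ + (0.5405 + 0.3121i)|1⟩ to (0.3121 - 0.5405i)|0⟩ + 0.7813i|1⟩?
Y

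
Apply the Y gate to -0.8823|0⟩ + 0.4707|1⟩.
-0.4707i|0⟩ - 0.8823i|1⟩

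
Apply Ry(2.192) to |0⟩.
0.4572|0⟩ + 0.8894|1⟩

Ry(2.192) = [[cos(θ/2), −sin(θ/2)], [sin(θ/2), cos(θ/2)]]; θ = 2.192, cos(θ/2) ≈ 0.457157, sin(θ/2) ≈ 0.889386.
With a = amp(|0⟩) = 1 and b = amp(|1⟩) = 0:
new amp(|0⟩) = (0.457157)·a + (-0.889386)·b = 0.4572
new amp(|1⟩) = (0.889386)·a + (0.457157)·b = 0.8894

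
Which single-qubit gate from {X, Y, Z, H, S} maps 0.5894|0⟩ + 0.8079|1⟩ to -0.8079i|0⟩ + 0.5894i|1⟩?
Y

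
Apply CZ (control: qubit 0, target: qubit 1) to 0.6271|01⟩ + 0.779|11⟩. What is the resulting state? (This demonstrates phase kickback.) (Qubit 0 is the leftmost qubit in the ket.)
0.6271|01⟩ - 0.779|11⟩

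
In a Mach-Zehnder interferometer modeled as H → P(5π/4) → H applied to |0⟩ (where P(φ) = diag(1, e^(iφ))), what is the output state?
(0.1464 - (1/√8)i)|0⟩ + (0.8536 + (1/√8)i)|1⟩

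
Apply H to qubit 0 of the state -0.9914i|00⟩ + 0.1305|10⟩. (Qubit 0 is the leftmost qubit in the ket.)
(0.09228 - 0.701i)|00⟩ + (-0.09228 - 0.701i)|10⟩

H on qubit 0 mixes each pair of kets that differ only in qubit 0: amplitudes (a, b) of (|…0…⟩, |…1…⟩) become ((a + b)/√2, (a − b)/√2). Kets absent from the input have amplitude 0.
(|00⟩, |10⟩): (a, b) = (-0.9914i, 0.1305) → ((0.09228 - 0.701i), (-0.09228 - 0.701i))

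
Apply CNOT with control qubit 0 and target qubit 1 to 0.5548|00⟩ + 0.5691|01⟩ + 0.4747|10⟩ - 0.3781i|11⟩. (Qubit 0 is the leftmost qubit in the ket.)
0.5548|00⟩ + 0.5691|01⟩ - 0.3781i|10⟩ + 0.4747|11⟩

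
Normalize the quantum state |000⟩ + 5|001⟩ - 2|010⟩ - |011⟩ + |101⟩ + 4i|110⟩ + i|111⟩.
0.1429|000⟩ + 0.7143|001⟩ - 0.2857|010⟩ - 0.1429|011⟩ + 0.1429|101⟩ + 0.5714i|110⟩ + 0.1429i|111⟩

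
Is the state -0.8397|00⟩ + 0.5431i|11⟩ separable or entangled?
Entangled

Writing the state as a|00⟩ + b|01⟩ + c|10⟩ + d|11⟩, it is a product state iff ad − bc = 0.
Here (a, b, c, d) = (-0.8397, 0, 0, 0.5431i): ad − bc = (-0.8397)(0.5431i) − (0)(0) = -0.456i ≠ 0, so the state is entangled.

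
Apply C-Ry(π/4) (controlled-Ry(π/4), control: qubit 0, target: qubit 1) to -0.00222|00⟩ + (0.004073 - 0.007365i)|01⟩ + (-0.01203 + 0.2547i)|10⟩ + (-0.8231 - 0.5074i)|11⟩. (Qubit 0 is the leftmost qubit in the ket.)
-0.00222|00⟩ + (0.004073 - 0.007365i)|01⟩ + (0.3039 + 0.4295i)|10⟩ + (-0.765 - 0.3713i)|11⟩

C-Ry(π/4) leaves the control-|0⟩ kets |00⟩, |01⟩ unchanged and applies Ry(π/4) to qubit 1 on the control-|1⟩ pair (|10⟩, |11⟩).
Ry(π/4) = [[cos(θ/2), −sin(θ/2)], [sin(θ/2), cos(θ/2)]]; θ = π/4, cos(θ/2) ≈ 0.92388, sin(θ/2) ≈ 0.382683.
With a = amp(|10⟩) = (-0.01203 + 0.2547i) and b = amp(|11⟩) = (-0.8231 - 0.5074i):
new amp(|10⟩) = (0.92388)·a + (-0.382683)·b = (0.3039 + 0.4295i)
new amp(|11⟩) = (0.382683)·a + (0.92388)·b = (-0.765 - 0.3713i)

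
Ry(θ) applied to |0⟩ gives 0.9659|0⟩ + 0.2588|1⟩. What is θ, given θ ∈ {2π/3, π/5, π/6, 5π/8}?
π/6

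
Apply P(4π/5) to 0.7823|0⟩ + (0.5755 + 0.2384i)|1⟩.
0.7823|0⟩ + (-0.6057 + 0.1454i)|1⟩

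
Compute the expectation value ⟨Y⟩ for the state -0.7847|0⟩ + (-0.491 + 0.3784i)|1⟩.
-0.5939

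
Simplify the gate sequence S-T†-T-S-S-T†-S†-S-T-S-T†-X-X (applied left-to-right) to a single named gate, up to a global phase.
T†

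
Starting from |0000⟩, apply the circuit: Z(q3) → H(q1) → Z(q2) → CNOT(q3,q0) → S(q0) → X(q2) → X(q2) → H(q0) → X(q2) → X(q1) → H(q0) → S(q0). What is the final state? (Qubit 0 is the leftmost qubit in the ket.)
1/√2|0010⟩ + 1/√2|0110⟩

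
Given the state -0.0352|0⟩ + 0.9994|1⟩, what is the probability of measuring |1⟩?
0.9988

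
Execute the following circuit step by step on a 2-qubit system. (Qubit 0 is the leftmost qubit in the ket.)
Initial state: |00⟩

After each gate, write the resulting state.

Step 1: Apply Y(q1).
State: i|01⟩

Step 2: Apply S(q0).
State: i|01⟩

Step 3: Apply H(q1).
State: (1/√2)i|00⟩ - (1/√2)i|01⟩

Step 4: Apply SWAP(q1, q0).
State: (1/√2)i|00⟩ - (1/√2)i|10⟩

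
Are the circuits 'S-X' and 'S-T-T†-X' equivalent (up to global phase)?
Yes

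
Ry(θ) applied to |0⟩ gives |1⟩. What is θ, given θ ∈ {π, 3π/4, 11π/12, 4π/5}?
π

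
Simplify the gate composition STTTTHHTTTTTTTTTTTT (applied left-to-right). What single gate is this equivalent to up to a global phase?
S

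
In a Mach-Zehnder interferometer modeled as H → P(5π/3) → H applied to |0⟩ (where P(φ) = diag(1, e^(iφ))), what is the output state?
(0.75 - 0.433i)|0⟩ + (0.25 + 0.433i)|1⟩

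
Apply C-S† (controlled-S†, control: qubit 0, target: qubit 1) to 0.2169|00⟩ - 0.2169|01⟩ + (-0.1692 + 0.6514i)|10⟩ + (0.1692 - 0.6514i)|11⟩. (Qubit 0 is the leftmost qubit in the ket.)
0.2169|00⟩ - 0.2169|01⟩ + (-0.1692 + 0.6514i)|10⟩ + (-0.6514 - 0.1692i)|11⟩

C-S† leaves the control-|0⟩ kets |00⟩, |01⟩ unchanged and applies S† to qubit 1 on the control-|1⟩ pair (|10⟩, |11⟩).
S† = [[1, 0], [0, -i]].
With a = amp(|10⟩) = (-0.1692 + 0.6514i) and b = amp(|11⟩) = (0.1692 - 0.6514i):
new amp(|10⟩) = (1)·a = (-0.1692 + 0.6514i)
new amp(|11⟩) = (-i)·b = (-0.6514 - 0.1692i)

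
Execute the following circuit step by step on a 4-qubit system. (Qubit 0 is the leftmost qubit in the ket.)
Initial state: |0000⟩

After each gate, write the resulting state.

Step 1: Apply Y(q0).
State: i|1000⟩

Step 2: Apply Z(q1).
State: i|1000⟩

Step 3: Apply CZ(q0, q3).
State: i|1000⟩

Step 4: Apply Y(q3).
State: -|1001⟩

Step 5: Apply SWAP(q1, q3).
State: -|1100⟩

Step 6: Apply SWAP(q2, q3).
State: -|1100⟩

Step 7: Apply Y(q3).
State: -i|1101⟩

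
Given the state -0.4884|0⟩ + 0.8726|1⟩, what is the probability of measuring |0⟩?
0.2385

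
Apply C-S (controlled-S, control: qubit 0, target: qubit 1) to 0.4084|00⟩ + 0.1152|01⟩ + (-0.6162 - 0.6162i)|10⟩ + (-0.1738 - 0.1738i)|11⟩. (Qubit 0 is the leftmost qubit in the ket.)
0.4084|00⟩ + 0.1152|01⟩ + (-0.6162 - 0.6162i)|10⟩ + (0.1738 - 0.1738i)|11⟩

C-S leaves the control-|0⟩ kets |00⟩, |01⟩ unchanged and applies S to qubit 1 on the control-|1⟩ pair (|10⟩, |11⟩).
S = [[1, 0], [0, i]].
With a = amp(|10⟩) = (-0.6162 - 0.6162i) and b = amp(|11⟩) = (-0.1738 - 0.1738i):
new amp(|10⟩) = (1)·a = (-0.6162 - 0.6162i)
new amp(|11⟩) = (i)·b = (0.1738 - 0.1738i)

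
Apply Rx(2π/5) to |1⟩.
-0.5878i|0⟩ + 0.809|1⟩

Rx(2π/5) = [[cos(θ/2), −i·sin(θ/2)], [−i·sin(θ/2), cos(θ/2)]]; θ = 2π/5, cos(θ/2) ≈ 0.809017, sin(θ/2) ≈ 0.587785.
With a = amp(|0⟩) = 0 and b = amp(|1⟩) = 1:
new amp(|0⟩) = (0.809017)·a + (-0.587785i)·b = -0.5878i
new amp(|1⟩) = (-0.587785i)·a + (0.809017)·b = 0.809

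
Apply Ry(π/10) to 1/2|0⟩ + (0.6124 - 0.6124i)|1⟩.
(0.398 + 0.0958i)|0⟩ + (0.6831 - 0.6049i)|1⟩

Ry(π/10) = [[cos(θ/2), −sin(θ/2)], [sin(θ/2), cos(θ/2)]]; θ = π/10, cos(θ/2) ≈ 0.987688, sin(θ/2) ≈ 0.156434.
With a = amp(|0⟩) = 1/2 and b = amp(|1⟩) = (0.6124 - 0.6124i):
new amp(|0⟩) = (0.987688)·a + (-0.156434)·b = (0.398 + 0.0958i)
new amp(|1⟩) = (0.156434)·a + (0.987688)·b = (0.6831 - 0.6049i)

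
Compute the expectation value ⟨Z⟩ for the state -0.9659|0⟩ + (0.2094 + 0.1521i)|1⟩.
0.866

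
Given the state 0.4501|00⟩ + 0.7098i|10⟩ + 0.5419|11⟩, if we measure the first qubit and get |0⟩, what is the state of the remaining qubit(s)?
|0⟩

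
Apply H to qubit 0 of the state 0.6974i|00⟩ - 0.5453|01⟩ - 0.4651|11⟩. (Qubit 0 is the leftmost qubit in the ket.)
0.4931i|00⟩ - 0.7145|01⟩ + 0.4931i|10⟩ - 0.05671|11⟩

H on qubit 0 mixes each pair of kets that differ only in qubit 0: amplitudes (a, b) of (|…0…⟩, |…1…⟩) become ((a + b)/√2, (a − b)/√2). Kets absent from the input have amplitude 0.
(|00⟩, |10⟩): (a, b) = (0.6974i, 0) → (0.4931i, 0.4931i)
(|01⟩, |11⟩): (a, b) = (-0.5453, -0.4651) → (-0.7145, -0.05671)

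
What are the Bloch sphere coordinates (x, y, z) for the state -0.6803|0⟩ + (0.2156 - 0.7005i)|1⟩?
(-0.2933, 0.9531, -0.07438)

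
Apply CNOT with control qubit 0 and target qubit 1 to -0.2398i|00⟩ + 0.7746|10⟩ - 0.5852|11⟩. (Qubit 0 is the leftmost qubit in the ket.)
-0.2398i|00⟩ - 0.5852|10⟩ + 0.7746|11⟩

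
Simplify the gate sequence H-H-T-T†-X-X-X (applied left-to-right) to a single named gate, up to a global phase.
X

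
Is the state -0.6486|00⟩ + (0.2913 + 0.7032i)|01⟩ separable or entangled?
Separable

Writing the state as a|00⟩ + b|01⟩ + c|10⟩ + d|11⟩, it is a product state iff ad − bc = 0.
Here (a, b, c, d) = (-0.6486, (0.2913 + 0.7032i), 0, 0): ad − bc = (-0.6486)(0) − (0.2913 + 0.7032i)(0) = 0, so the state is separable.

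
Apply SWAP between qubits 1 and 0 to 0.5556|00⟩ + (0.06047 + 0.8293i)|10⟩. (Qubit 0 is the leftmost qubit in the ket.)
0.5556|00⟩ + (0.06047 + 0.8293i)|01⟩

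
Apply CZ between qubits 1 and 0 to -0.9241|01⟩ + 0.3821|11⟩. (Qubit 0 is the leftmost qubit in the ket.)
-0.9241|01⟩ - 0.3821|11⟩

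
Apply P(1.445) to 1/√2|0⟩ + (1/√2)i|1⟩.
1/√2|0⟩ + (-0.7015 + 0.08872i)|1⟩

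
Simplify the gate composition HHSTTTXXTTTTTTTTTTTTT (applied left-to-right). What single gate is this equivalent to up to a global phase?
S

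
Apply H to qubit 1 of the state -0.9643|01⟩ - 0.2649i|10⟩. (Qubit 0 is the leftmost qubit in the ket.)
-0.6819|00⟩ + 0.6819|01⟩ - 0.1873i|10⟩ - 0.1873i|11⟩

H on qubit 1 mixes each pair of kets that differ only in qubit 1: amplitudes (a, b) of (|…0…⟩, |…1…⟩) become ((a + b)/√2, (a − b)/√2). Kets absent from the input have amplitude 0.
(|00⟩, |01⟩): (a, b) = (0, -0.9643) → (-0.6819, 0.6819)
(|10⟩, |11⟩): (a, b) = (-0.2649i, 0) → (-0.1873i, -0.1873i)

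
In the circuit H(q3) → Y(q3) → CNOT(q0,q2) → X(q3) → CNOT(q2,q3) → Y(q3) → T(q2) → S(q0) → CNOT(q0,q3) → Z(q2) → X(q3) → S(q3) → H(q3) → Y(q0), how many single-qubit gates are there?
11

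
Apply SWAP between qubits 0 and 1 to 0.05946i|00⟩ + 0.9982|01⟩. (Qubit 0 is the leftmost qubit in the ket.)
0.05946i|00⟩ + 0.9982|10⟩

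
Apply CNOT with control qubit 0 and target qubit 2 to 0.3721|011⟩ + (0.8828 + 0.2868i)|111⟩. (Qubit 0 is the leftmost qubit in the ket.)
0.3721|011⟩ + (0.8828 + 0.2868i)|110⟩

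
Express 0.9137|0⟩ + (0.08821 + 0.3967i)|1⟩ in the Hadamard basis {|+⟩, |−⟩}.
(0.7085 + 0.2805i)|+⟩ + (0.5837 - 0.2805i)|−⟩

With |ψ⟩ = α|0⟩ + β|1⟩, the Hadamard-basis coefficients are ⟨+|ψ⟩ = (α + β)/√2 and ⟨−|ψ⟩ = (α − β)/√2.
Here α = 0.9137, β = (0.08821 + 0.3967i): (α + β)/√2 = (0.7085 + 0.2805i), (α − β)/√2 = (0.5837 - 0.2805i).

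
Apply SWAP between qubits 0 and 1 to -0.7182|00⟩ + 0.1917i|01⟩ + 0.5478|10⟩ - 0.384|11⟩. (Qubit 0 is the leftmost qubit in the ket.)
-0.7182|00⟩ + 0.5478|01⟩ + 0.1917i|10⟩ - 0.384|11⟩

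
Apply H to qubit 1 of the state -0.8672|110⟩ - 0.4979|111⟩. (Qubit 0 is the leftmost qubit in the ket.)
-0.6132|100⟩ - 0.3521|101⟩ + 0.6132|110⟩ + 0.3521|111⟩

H on qubit 1 mixes each pair of kets that differ only in qubit 1: amplitudes (a, b) of (|…0…⟩, |…1…⟩) become ((a + b)/√2, (a − b)/√2). Kets absent from the input have amplitude 0.
(|100⟩, |110⟩): (a, b) = (0, -0.8672) → (-0.6132, 0.6132)
(|101⟩, |111⟩): (a, b) = (0, -0.4979) → (-0.3521, 0.3521)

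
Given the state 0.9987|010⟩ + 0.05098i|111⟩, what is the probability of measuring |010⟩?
0.9974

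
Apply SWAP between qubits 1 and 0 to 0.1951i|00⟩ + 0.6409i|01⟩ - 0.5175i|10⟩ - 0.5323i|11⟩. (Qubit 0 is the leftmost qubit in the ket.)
0.1951i|00⟩ - 0.5175i|01⟩ + 0.6409i|10⟩ - 0.5323i|11⟩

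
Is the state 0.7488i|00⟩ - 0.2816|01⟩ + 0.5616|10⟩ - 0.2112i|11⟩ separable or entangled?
Entangled

Writing the state as a|00⟩ + b|01⟩ + c|10⟩ + d|11⟩, it is a product state iff ad − bc = 0.
Here (a, b, c, d) = (0.7488i, -0.2816, 0.5616, -0.2112i): ad − bc = (0.7488i)(-0.2112i) − (-0.2816)(0.5616) = 0.3163 ≠ 0, so the state is entangled.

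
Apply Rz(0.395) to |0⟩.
(0.9806 - 0.1962i)|0⟩

Rz(0.395) = [[e^(−iθ/2), 0], [0, e^(iθ/2)]] with e^(±iθ/2) = cos(θ/2) ± i·sin(θ/2); θ = 0.395, cos(θ/2) ≈ 0.98056, sin(θ/2) ≈ 0.196219.
With a = amp(|0⟩) = 1 and b = amp(|1⟩) = 0:
new amp(|0⟩) = (0.98056 - 0.196219i)·a = (0.9806 - 0.1962i)
new amp(|1⟩) = (0.98056 + 0.196219i)·b = 0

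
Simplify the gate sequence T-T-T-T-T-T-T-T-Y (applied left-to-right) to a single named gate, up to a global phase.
Y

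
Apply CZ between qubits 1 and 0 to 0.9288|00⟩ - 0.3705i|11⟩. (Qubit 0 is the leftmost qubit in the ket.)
0.9288|00⟩ + 0.3705i|11⟩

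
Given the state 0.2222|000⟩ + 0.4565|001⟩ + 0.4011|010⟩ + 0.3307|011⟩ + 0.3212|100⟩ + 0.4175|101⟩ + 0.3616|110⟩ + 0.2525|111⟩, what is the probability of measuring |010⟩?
0.1609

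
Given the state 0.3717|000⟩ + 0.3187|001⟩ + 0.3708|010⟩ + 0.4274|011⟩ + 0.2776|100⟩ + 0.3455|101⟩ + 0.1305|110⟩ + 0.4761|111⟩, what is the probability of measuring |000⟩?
0.1382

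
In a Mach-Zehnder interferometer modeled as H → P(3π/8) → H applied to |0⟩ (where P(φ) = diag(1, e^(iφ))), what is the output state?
(0.6913 + 0.4619i)|0⟩ + (0.3087 - 0.4619i)|1⟩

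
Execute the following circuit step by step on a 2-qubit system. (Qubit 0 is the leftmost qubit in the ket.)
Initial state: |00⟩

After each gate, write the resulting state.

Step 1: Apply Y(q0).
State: i|10⟩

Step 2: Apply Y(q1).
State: -|11⟩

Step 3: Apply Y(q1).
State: i|10⟩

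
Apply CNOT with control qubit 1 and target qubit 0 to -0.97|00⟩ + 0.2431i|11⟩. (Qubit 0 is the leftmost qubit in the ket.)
-0.97|00⟩ + 0.2431i|01⟩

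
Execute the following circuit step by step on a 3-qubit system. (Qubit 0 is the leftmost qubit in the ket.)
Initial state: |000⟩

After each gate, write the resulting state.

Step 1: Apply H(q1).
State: 1/√2|000⟩ + 1/√2|010⟩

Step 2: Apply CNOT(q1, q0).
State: 1/√2|000⟩ + 1/√2|110⟩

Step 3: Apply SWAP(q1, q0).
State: 1/√2|000⟩ + 1/√2|110⟩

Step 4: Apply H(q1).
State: 1/2|000⟩ + 1/2|010⟩ + 1/2|100⟩ - 1/2|110⟩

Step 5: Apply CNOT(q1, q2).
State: 1/2|000⟩ + 1/2|011⟩ + 1/2|100⟩ - 1/2|111⟩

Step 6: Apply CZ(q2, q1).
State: 1/2|000⟩ - 1/2|011⟩ + 1/2|100⟩ + 1/2|111⟩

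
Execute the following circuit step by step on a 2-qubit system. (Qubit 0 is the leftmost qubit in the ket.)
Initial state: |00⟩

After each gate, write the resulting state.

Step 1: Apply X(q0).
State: |10⟩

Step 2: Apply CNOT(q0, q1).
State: |11⟩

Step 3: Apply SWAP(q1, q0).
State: |11⟩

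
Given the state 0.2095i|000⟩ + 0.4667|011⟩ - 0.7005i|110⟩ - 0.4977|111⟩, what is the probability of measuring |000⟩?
0.04389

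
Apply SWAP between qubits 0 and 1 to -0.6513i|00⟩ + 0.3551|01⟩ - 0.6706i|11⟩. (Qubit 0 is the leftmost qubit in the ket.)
-0.6513i|00⟩ + 0.3551|10⟩ - 0.6706i|11⟩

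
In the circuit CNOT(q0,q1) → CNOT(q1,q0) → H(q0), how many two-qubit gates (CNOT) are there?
2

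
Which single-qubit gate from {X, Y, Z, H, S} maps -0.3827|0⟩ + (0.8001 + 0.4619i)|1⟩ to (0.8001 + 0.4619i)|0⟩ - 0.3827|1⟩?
X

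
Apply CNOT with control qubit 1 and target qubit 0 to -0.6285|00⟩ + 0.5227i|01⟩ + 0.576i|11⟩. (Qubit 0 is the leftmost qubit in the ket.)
-0.6285|00⟩ + 0.576i|01⟩ + 0.5227i|11⟩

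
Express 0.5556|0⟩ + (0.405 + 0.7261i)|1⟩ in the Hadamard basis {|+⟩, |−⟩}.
(0.6792 + 0.5134i)|+⟩ + (0.1065 - 0.5134i)|−⟩

With |ψ⟩ = α|0⟩ + β|1⟩, the Hadamard-basis coefficients are ⟨+|ψ⟩ = (α + β)/√2 and ⟨−|ψ⟩ = (α − β)/√2.
Here α = 0.5556, β = (0.405 + 0.7261i): (α + β)/√2 = (0.6792 + 0.5134i), (α − β)/√2 = (0.1065 - 0.5134i).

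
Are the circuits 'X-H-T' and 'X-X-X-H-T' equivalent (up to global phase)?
Yes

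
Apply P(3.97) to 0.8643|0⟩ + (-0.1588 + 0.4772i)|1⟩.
0.8643|0⟩ + (0.459 - 0.2056i)|1⟩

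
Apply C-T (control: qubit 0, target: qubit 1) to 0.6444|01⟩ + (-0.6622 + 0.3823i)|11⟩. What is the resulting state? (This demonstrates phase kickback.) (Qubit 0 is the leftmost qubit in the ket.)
0.6444|01⟩ + (-0.7386 - 0.1979i)|11⟩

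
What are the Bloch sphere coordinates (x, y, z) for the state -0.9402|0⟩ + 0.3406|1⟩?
(-0.6405, 0, 0.768)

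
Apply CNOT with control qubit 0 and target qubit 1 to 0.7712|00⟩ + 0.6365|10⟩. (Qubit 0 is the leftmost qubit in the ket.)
0.7712|00⟩ + 0.6365|11⟩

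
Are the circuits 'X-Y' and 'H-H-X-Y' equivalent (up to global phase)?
Yes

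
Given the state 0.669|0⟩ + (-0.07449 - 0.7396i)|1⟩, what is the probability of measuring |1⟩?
0.5526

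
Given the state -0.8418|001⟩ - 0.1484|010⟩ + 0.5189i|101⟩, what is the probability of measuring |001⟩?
0.7086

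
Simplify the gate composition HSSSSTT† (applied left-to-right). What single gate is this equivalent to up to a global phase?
H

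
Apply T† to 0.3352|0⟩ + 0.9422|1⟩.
0.3352|0⟩ + (0.6662 - 0.6662i)|1⟩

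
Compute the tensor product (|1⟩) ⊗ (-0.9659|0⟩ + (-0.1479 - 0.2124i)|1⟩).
-0.9659|10⟩ + (-0.1479 - 0.2124i)|11⟩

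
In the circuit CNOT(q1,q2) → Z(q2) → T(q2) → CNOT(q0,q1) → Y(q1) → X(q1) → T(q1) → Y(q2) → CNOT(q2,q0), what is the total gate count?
9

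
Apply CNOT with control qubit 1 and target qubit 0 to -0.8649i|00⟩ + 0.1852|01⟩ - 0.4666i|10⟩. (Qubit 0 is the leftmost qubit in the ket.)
-0.8649i|00⟩ - 0.4666i|10⟩ + 0.1852|11⟩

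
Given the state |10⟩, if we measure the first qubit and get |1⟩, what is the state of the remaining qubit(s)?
|0⟩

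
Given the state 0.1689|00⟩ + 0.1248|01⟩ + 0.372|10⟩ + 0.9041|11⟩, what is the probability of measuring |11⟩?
0.8174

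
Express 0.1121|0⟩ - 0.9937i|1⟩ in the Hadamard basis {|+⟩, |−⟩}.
(0.07927 - 0.7027i)|+⟩ + (0.07927 + 0.7027i)|−⟩

With |ψ⟩ = α|0⟩ + β|1⟩, the Hadamard-basis coefficients are ⟨+|ψ⟩ = (α + β)/√2 and ⟨−|ψ⟩ = (α − β)/√2.
Here α = 0.1121, β = -0.9937i: (α + β)/√2 = (0.07927 - 0.7027i), (α − β)/√2 = (0.07927 + 0.7027i).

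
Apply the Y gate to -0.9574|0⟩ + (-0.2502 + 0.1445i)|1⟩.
(0.1445 + 0.2502i)|0⟩ - 0.9574i|1⟩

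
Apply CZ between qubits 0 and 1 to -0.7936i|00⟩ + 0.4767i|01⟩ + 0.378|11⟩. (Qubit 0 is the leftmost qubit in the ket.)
-0.7936i|00⟩ + 0.4767i|01⟩ - 0.378|11⟩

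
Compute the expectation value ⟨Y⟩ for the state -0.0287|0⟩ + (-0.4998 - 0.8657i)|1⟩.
0.04969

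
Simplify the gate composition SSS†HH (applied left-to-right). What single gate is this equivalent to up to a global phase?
S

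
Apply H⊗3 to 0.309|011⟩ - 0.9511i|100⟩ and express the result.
(0.1092 - 0.3363i)|000⟩ + (-0.1092 - 0.3363i)|001⟩ + (-0.1092 - 0.3363i)|010⟩ + (0.1092 - 0.3363i)|011⟩ + (0.1092 + 0.3363i)|100⟩ + (-0.1092 + 0.3363i)|101⟩ + (-0.1092 + 0.3363i)|110⟩ + (0.1092 + 0.3363i)|111⟩

H⊗3 gives amp(|y⟩) = (1/2√2) Σ_x (−1)^(x·y) amp(|x⟩), where x·y is the number of positions in which both x and y have a 1.
|000⟩: (0.309 - 0.9511i)/(2√2) = (0.1092 - 0.3363i)
|001⟩: (-0.309 - 0.9511i)/(2√2) = (-0.1092 - 0.3363i)
|010⟩: (-0.309 - 0.9511i)/(2√2) = (-0.1092 - 0.3363i)
|011⟩: (0.309 - 0.9511i)/(2√2) = (0.1092 - 0.3363i)
|100⟩: (0.309 + 0.9511i)/(2√2) = (0.1092 + 0.3363i)
|101⟩: (-0.309 + 0.9511i)/(2√2) = (-0.1092 + 0.3363i)
|110⟩: (-0.309 + 0.9511i)/(2√2) = (-0.1092 + 0.3363i)
|111⟩: (0.309 + 0.9511i)/(2√2) = (0.1092 + 0.3363i)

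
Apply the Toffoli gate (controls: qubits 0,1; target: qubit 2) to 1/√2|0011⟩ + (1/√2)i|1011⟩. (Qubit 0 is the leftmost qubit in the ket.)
1/√2|0011⟩ + (1/√2)i|1011⟩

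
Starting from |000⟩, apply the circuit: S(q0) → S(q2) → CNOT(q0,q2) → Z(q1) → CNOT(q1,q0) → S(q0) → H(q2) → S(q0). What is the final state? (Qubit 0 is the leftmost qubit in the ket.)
1/√2|000⟩ + 1/√2|001⟩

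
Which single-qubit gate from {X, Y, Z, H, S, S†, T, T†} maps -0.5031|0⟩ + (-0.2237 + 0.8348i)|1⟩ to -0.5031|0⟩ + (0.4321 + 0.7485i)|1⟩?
T†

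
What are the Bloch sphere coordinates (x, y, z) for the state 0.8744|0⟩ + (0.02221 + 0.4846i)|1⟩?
(0.03884, 0.8475, 0.5292)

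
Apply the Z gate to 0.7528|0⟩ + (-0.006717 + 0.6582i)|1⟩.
0.7528|0⟩ + (0.006717 - 0.6582i)|1⟩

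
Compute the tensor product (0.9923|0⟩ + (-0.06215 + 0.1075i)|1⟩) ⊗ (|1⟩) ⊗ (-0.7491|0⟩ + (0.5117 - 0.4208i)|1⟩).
-0.7433|010⟩ + (0.5078 - 0.4176i)|011⟩ + (0.04656 - 0.08053i)|110⟩ + (0.01343 + 0.08116i)|111⟩

amp(|b₁b₂…⟩) = product of the factor amplitudes for bits b₁, b₂, …; only kets whose every factor amplitude is nonzero survive.
|010⟩: (0.9923)(1)(-0.7491) = -0.7433
|011⟩: (0.9923)(1)(0.5117 - 0.4208i) = (0.5078 - 0.4176i)
|110⟩: (-0.06215 + 0.1075i)(1)(-0.7491) = (0.04656 - 0.08053i)
|111⟩: (-0.06215 + 0.1075i)(1)(0.5117 - 0.4208i) = (0.01343 + 0.08116i)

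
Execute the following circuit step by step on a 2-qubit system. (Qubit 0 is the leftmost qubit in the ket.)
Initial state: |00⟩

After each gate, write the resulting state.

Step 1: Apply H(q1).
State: 1/√2|00⟩ + 1/√2|01⟩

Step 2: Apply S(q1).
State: 1/√2|00⟩ + (1/√2)i|01⟩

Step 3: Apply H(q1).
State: (1/2 + (1/2)i)|00⟩ + (1/2 - (1/2)i)|01⟩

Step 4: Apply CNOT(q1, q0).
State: (1/2 + (1/2)i)|00⟩ + (1/2 - (1/2)i)|11⟩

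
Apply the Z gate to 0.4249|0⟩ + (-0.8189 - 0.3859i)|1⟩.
0.4249|0⟩ + (0.8189 + 0.3859i)|1⟩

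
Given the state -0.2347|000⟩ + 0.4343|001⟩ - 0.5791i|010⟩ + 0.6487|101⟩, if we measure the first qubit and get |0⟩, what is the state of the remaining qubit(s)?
-0.3084|00⟩ + 0.5707|01⟩ - 0.761i|10⟩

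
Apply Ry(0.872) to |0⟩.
0.9064|0⟩ + 0.4223|1⟩

Ry(0.872) = [[cos(θ/2), −sin(θ/2)], [sin(θ/2), cos(θ/2)]]; θ = 0.872, cos(θ/2) ≈ 0.906448, sin(θ/2) ≈ 0.422317.
With a = amp(|0⟩) = 1 and b = amp(|1⟩) = 0:
new amp(|0⟩) = (0.906448)·a + (-0.422317)·b = 0.9064
new amp(|1⟩) = (0.422317)·a + (0.906448)·b = 0.4223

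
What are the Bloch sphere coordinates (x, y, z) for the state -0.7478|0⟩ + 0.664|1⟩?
(-0.9931, 0, 0.1183)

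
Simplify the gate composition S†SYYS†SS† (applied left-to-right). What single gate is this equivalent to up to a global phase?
S†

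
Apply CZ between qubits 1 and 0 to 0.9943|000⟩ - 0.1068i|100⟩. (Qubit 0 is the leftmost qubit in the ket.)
0.9943|000⟩ - 0.1068i|100⟩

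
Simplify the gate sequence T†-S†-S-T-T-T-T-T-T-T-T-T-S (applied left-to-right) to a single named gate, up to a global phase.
S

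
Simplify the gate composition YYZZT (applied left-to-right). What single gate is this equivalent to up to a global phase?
T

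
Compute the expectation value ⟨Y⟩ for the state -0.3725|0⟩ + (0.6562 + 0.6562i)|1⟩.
-0.4889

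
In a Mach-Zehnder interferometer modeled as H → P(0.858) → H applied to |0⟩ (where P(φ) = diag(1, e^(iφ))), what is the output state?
(0.827 + 0.3783i)|0⟩ + (0.173 - 0.3783i)|1⟩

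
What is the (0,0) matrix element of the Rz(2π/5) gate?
(0.809 - 0.5878i)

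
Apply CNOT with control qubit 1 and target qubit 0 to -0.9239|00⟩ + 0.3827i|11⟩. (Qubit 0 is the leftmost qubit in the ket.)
-0.9239|00⟩ + 0.3827i|01⟩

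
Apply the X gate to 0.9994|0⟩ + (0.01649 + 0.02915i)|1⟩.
(0.01649 + 0.02915i)|0⟩ + 0.9994|1⟩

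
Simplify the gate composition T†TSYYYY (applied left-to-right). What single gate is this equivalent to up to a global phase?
S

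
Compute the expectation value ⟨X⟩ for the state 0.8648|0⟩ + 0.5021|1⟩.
0.8684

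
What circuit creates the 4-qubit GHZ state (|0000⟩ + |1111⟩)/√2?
H(q0) → CNOT(q0,q1) → CNOT(q0,q2) → CNOT(q0,q3)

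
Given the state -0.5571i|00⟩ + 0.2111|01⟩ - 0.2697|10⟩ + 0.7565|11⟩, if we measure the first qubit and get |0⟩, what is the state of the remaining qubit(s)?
-0.9351i|0⟩ + 0.3543|1⟩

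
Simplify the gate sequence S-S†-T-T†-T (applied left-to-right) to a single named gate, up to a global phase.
T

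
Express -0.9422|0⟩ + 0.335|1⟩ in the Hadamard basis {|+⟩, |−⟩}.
-0.4294|+⟩ - 0.9031|−⟩

With |ψ⟩ = α|0⟩ + β|1⟩, the Hadamard-basis coefficients are ⟨+|ψ⟩ = (α + β)/√2 and ⟨−|ψ⟩ = (α − β)/√2.
Here α = -0.9422, β = 0.335: (α + β)/√2 = -0.4294, (α − β)/√2 = -0.9031.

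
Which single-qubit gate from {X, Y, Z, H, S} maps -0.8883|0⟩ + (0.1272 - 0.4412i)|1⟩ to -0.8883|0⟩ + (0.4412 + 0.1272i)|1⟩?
S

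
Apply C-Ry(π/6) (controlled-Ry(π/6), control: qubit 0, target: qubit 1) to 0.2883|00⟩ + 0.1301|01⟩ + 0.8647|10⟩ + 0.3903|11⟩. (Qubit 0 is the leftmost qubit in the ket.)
0.2883|00⟩ + 0.1301|01⟩ + 0.7342|10⟩ + 0.6008|11⟩

C-Ry(π/6) leaves the control-|0⟩ kets |00⟩, |01⟩ unchanged and applies Ry(π/6) to qubit 1 on the control-|1⟩ pair (|10⟩, |11⟩).
Ry(π/6) = [[cos(θ/2), −sin(θ/2)], [sin(θ/2), cos(θ/2)]]; θ = π/6, cos(θ/2) ≈ 0.965926, sin(θ/2) ≈ 0.258819.
With a = amp(|10⟩) = 0.8647 and b = amp(|11⟩) = 0.3903:
new amp(|10⟩) = (0.965926)·a + (-0.258819)·b = 0.7342
new amp(|11⟩) = (0.258819)·a + (0.965926)·b = 0.6008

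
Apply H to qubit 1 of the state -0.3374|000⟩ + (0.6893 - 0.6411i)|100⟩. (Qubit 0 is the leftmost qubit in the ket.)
-0.2386|000⟩ - 0.2386|010⟩ + (0.4874 - 0.4533i)|100⟩ + (0.4874 - 0.4533i)|110⟩

H on qubit 1 mixes each pair of kets that differ only in qubit 1: amplitudes (a, b) of (|…0…⟩, |…1…⟩) become ((a + b)/√2, (a − b)/√2). Kets absent from the input have amplitude 0.
(|000⟩, |010⟩): (a, b) = (-0.3374, 0) → (-0.2386, -0.2386)
(|100⟩, |110⟩): (a, b) = ((0.6893 - 0.6411i), 0) → ((0.4874 - 0.4533i), (0.4874 - 0.4533i))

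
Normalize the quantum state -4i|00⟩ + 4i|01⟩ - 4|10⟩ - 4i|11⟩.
-(1/2)i|00⟩ + (1/2)i|01⟩ - 1/2|10⟩ - (1/2)i|11⟩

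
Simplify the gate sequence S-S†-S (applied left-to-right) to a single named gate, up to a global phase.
S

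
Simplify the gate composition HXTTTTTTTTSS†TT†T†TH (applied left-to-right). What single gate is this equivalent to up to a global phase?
Z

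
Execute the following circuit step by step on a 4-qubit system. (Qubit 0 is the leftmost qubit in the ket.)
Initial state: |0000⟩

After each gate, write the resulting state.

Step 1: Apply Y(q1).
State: i|0100⟩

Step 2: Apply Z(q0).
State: i|0100⟩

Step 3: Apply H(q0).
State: (1/√2)i|0100⟩ + (1/√2)i|1100⟩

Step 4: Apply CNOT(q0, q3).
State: (1/√2)i|0100⟩ + (1/√2)i|1101⟩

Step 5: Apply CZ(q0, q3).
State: (1/√2)i|0100⟩ - (1/√2)i|1101⟩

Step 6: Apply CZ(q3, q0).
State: (1/√2)i|0100⟩ + (1/√2)i|1101⟩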